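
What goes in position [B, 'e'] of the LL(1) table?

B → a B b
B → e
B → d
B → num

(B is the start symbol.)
To find M[B, 'e'], we find productions for B where 'e' is in the predict set (PREDICT(N → α) = (FIRST(α) \ {ε}) ∪ (FOLLOW(N) if α ⇒* ε)).

B → a B b: PREDICT = { 'a' }
B → e: PREDICT = { 'e' }
  'e' is in predict set, so this production goes in M[B, 'e']
B → d: PREDICT = { 'd' }
B → num: PREDICT = { 'num' }

M[B, 'e'] = B → e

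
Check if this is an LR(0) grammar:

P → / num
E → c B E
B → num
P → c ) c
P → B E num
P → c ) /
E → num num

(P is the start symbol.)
A grammar is LR(0) if no state in the canonical LR(0) collection has:
  - both a shift item (dot before a terminal) and a complete item (shift-reduce conflict), or
  - two or more complete items (reduce-reduce conflict; the accept item [P' → P .] counts as a complete item here).

Augment with P' → P and build the canonical LR(0) collection (I0 = CLOSURE({[P' → . P]}), then GOTO on every symbol after a dot until no new states appear). It has 17 states:
  I0: { [B → . num], [P → . / num], [P → . B E num], [P → . c ) /], [P → . c ) c], [P' → . P] }  — shift
  I1: { [P → / . num] }  — shift
  I2: { [E → . c B E], [E → . num num], [P → B . E num] }  — shift
  I3: { [P' → P .] }  — accept
  I4: { [P → c . ) /], [P → c . ) c] }  — shift
  I5: { [B → num .] }  — reduce
  I6: { [P → c ) . /], [P → c ) . c] }  — shift
  I7: { [P → c ) / .] }  — reduce
  I8: { [P → c ) c .] }  — reduce
  I9: { [P → B E . num] }  — shift
  I10: { [B → . num], [E → c . B E] }  — shift
  I11: { [E → num . num] }  — shift
  I12: { [E → num num .] }  — reduce
  I13: { [E → . c B E], [E → . num num], [E → c B . E] }  — shift
  I14: { [E → c B E .] }  — reduce
  I15: { [P → B E num .] }  — reduce
  I16: { [P → / num .] }  — reduce

Every state is either a pure shift/goto state or contains exactly one complete item and nothing to shift — no conflicts. The grammar is LR(0).

Answer: Yes, the grammar is LR(0)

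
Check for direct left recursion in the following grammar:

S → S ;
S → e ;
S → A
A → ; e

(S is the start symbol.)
Direct left recursion occurs when N → N α for some non-terminal N (the right-hand side begins with the left-hand side itself).

S → S ;: LEFT RECURSIVE (starts with S)
S → e ;: starts with e
S → A: starts with A
A → ; e: starts with ';'

The grammar has direct left recursion on: S.

Answer: Yes, S is left-recursive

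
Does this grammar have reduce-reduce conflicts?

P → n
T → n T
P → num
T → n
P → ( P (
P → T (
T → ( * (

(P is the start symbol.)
Yes — I4: [P → n .] vs [T → n .]

A reduce-reduce conflict occurs when an LR(0) state has two complete items [A → α .] and [B → β .] — both call for a reduction, and with no lookahead the parser cannot choose between them.

Augment with P' → P and build the canonical LR(0) collection (I0 = CLOSURE({[P' → . P]}), then GOTO on every symbol after a dot until no new states appear). It has 14 states:
  I0: { [P → . ( P (], [P → . T (], [P → . n], [P → . num], [P' → . P], [T → . ( * (], [T → . n T], [T → . n] }  — shift
  I1: { [P → ( . P (], [P → . ( P (], [P → . T (], [P → . n], [P → . num], [T → ( . * (], [T → . ( * (], [T → . n T], [T → . n] }  — shift
  I2: { [P' → P .] }  — accept
  I3: { [P → T . (] }  — shift
  I4: { [P → n .], [T → . ( * (], [T → . n T], [T → . n], [T → n . T], [T → n .] }  — shift, 2 reduces
  I5: { [P → num .] }  — reduce
  I6: { [T → ( . * (] }  — shift
  I7: { [T → n T .] }  — reduce
  I8: { [T → . ( * (], [T → . n T], [T → . n], [T → n . T], [T → n .] }  — shift, reduce
  I9: { [T → ( * . (] }  — shift
  I10: { [T → ( * ( .] }  — reduce
  I11: { [P → T ( .] }  — reduce
  I12: { [P → ( P . (] }  — shift
  I13: { [P → ( P ( .] }  — reduce

I4 contains complete items [P → n .], [T → n .] — reduce-reduce conflict.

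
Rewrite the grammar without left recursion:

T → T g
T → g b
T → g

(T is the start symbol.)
T is directly left-recursive. The standard transformation for
  A → A α₁ | ... | A α_m | β₁ | ... | β_n
is
  A  → β₁ A' | ... | β_n A'
  A' → α₁ A' | ... | α_m A' | ε

T → g b becomes T → g b T'
T → g becomes T → g T'
T → T g becomes T' → g T'
Add T' → ε

Resulting grammar:
T → g b T'
T → g T'
T' → g T'
T' → ε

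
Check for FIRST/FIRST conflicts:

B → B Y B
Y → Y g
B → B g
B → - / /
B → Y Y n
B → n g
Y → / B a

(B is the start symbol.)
Yes. B → B Y B / B → B g on { '-', '/', 'n' }; B → B Y B / B → '-' '/' '/' on { '-' }; B → B Y B / B → Y Y n on { '/' }; B → B Y B / B → n g on { 'n' }; B → B g / B → '-' '/' '/' on { '-' }; B → B g / B → Y Y n on { '/' }; B → B g / B → n g on { 'n' }; Y → Y g / Y → '/' B a on { '/' }

FIRST sets of the non-terminals at (or reachable through a nullable prefix from) the front of some alternative:
  FIRST(B) = { '-', '/', 'n' }
  FIRST(Y) = { '/' }

Productions for B:
  B → B Y B: FIRST = { '-', '/', 'n' }
  B → B g: FIRST = { '-', '/', 'n' }
  B → - / /: FIRST = { '-' }
  B → Y Y n: FIRST = { '/' }
  B → n g: FIRST = { 'n' }
Productions for Y:
  Y → Y g: FIRST = { '/' }
  Y → / B a: FIRST = { '/' }

Conflict for B: B → B Y B and B → B g
  Overlap: { '-', '/', 'n' }
Conflict for B: B → B Y B and B → - / /
  Overlap: { '-' }
Conflict for B: B → B Y B and B → Y Y n
  Overlap: { '/' }
Conflict for B: B → B Y B and B → n g
  Overlap: { 'n' }
Conflict for B: B → B g and B → - / /
  Overlap: { '-' }
Conflict for B: B → B g and B → Y Y n
  Overlap: { '/' }
Conflict for B: B → B g and B → n g
  Overlap: { 'n' }
Conflict for Y: Y → Y g and Y → / B a
  Overlap: { '/' }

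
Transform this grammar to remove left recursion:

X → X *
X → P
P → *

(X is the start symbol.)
X is directly left-recursive. The standard transformation for
  A → A α₁ | ... | A α_m | β₁ | ... | β_n
is
  A  → β₁ A' | ... | β_n A'
  A' → α₁ A' | ... | α_m A' | ε

X → P becomes X → P X'
X → X * becomes X' → * X'
Add X' → ε

Productions for other non-terminals are unchanged:
  P → *

Resulting grammar:
X → P X'
X' → * X'
X' → ε
P → *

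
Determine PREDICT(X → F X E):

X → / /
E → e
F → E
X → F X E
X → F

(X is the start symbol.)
PREDICT(X → F X E) = (FIRST(RHS) \ {ε}) ∪ (FOLLOW(X) if ε ∈ FIRST(RHS), i.e. RHS ⇒* ε)
FIRST(F) = { 'e' }
FIRST(F X E) = { 'e' }
ε ∉ FIRST(F X E), so FOLLOW(X) is not added.
PREDICT(X → F X E) = { 'e' }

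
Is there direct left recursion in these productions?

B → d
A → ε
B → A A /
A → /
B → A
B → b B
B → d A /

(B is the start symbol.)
Direct left recursion occurs when N → N α for some non-terminal N (the right-hand side begins with the left-hand side itself).

B → d: starts with d
A → ε: starts with ε
B → A A /: starts with A
A → /: starts with '/'
B → A: starts with A
B → b B: starts with b
B → d A /: starts with d

No direct left recursion found.

Answer: No direct left recursion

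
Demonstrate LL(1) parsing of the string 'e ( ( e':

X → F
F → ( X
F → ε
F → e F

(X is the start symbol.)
Stack is shown with the top on the left.

Stack  Input      Action
------------------------
X $    e ( ( e $  output X → F
F $    e ( ( e $  output F → e F
e F $  e ( ( e $  match 'e'
F $    ( ( e $    output F → ( X
( X $  ( ( e $    match '('
X $    ( e $      output X → F
F $    ( e $      output F → ( X
( X $  ( e $      match '('
X $    e $        output X → F
F $    e $        output F → e F
e F $  e $        match 'e'
F $    $          output F → ε
$      $          accept

The string is accepted.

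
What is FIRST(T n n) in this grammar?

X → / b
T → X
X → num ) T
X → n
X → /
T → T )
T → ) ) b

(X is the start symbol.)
{ ')', '/', 'n', 'num' }

FIRST sets of the non-terminals involved (from the grammar, by fixed-point iteration):
  FIRST(T) = { ')', '/', 'n', 'num' }

To compute FIRST(T n n), process the symbols left to right:
Symbol T is a non-terminal. Add FIRST(T) \ {ε} = { ')', '/', 'n', 'num' }
T is not nullable (ε ∉ FIRST(T)), so stop here.
FIRST(T n n) = { ')', '/', 'n', 'num' }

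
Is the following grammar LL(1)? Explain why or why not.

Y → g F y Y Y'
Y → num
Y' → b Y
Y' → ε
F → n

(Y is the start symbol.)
A grammar is LL(1) if for each non-terminal N with multiple productions, the predict sets of those productions are pairwise disjoint, where PREDICT(N → α) = (FIRST(α) \ {ε}) ∪ (FOLLOW(N) if α ⇒* ε).

Relevant sets:
  FOLLOW(Y') = { $, 'b' }

For Y:
  PREDICT(Y → g F y Y Y') = { 'g' }
  PREDICT(Y → num) = { 'num' }
For Y':
  PREDICT(Y' → b Y) = { 'b' }
  PREDICT(Y' → ε) = { $, 'b' }
F has a single production, so nothing to check there.

Conflict found: Predict set conflict for Y': { 'b' }
The grammar is NOT LL(1).

Answer: No. Predict set conflict for Y': { 'b' }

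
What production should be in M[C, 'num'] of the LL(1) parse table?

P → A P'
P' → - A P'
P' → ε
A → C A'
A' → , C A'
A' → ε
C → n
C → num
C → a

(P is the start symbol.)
C → num

To find M[C, 'num'], we find productions for C where 'num' is in the predict set (PREDICT(N → α) = (FIRST(α) \ {ε}) ∪ (FOLLOW(N) if α ⇒* ε)).

C → n: PREDICT = { 'n' }
C → num: PREDICT = { 'num' }
  'num' is in predict set, so this production goes in M[C, 'num']
C → a: PREDICT = { 'a' }

M[C, 'num'] = C → num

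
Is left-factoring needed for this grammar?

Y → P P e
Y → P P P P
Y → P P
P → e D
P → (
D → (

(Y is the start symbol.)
Yes, Y has productions with common prefix 'P P'

Left-factoring is needed when two productions for the same non-terminal
share a common prefix on the right-hand side.

Productions for Y:
  Y → P P e
  Y → P P P P
  Y → P P
Productions for P:
  P → e D
  P → (

Found common prefix 'P P' in productions for Y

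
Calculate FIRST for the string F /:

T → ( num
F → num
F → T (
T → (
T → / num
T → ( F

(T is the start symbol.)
{ '(', '/', 'num' }

FIRST sets of the non-terminals involved (from the grammar, by fixed-point iteration):
  FIRST(F) = { '(', '/', 'num' }

To compute FIRST(F /), process the symbols left to right:
Symbol F is a non-terminal. Add FIRST(F) \ {ε} = { '(', '/', 'num' }
F is not nullable (ε ∉ FIRST(F)), so stop here.
FIRST(F /) = { '(', '/', 'num' }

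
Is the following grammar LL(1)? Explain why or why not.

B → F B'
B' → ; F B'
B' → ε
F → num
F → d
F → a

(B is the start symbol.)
Relevant sets:
  FOLLOW(B') = { $ }

For B':
  PREDICT(B' → ';' F B') = { ';' }
  PREDICT(B' → ε) = { $ }
For F:
  PREDICT(F → num) = { 'num' }
  PREDICT(F → d) = { 'd' }
  PREDICT(F → a) = { 'a' }
B has a single production, so nothing to check there.

All predict sets are disjoint. The grammar IS LL(1).

Answer: Yes, the grammar is LL(1).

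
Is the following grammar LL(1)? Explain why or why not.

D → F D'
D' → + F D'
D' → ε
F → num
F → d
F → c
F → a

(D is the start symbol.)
A grammar is LL(1) if for each non-terminal N with multiple productions, the predict sets of those productions are pairwise disjoint, where PREDICT(N → α) = (FIRST(α) \ {ε}) ∪ (FOLLOW(N) if α ⇒* ε).

Relevant sets:
  FOLLOW(D') = { $ }

For D':
  PREDICT(D' → '+' F D') = { '+' }
  PREDICT(D' → ε) = { $ }
For F:
  PREDICT(F → num) = { 'num' }
  PREDICT(F → d) = { 'd' }
  PREDICT(F → c) = { 'c' }
  PREDICT(F → a) = { 'a' }
D has a single production, so nothing to check there.

All predict sets are disjoint. The grammar IS LL(1).

Answer: Yes, the grammar is LL(1).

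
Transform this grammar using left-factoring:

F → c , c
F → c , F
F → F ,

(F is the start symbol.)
F → c , F'
F' → c
F' → F
F → F ,

Left-factoring transforms A → αβ₁ | αβ₂ into A → αA' and A' → β₁ | β₂
(α is the longest common prefix among the alternatives). Repeat until
no nonterminal has two alternatives with a common prefix.

Round 1: F has alternatives sharing prefix 'c ,'. Introduce F': F → c , F'
  Add: F' → c
  Add: F' → F

No remaining common prefixes — done.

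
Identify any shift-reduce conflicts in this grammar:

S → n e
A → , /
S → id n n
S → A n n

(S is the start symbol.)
A shift-reduce conflict occurs when an LR(0) state has both:
  - a complete (reduce) item [A → α .] (dot at the end), and
  - a shift item [B → β . c γ] (dot before a terminal).

Augment with S' → S and build the canonical LR(0) collection (I0 = CLOSURE({[S' → . S]}), then GOTO on every symbol after a dot until no new states appear). It has 12 states:
  I0: { [A → . , /], [S → . A n n], [S → . id n n], [S → . n e], [S' → . S] }  — shift
  I1: { [A → , . /] }  — shift
  I2: { [S → A . n n] }  — shift
  I3: { [S' → S .] }  — accept
  I4: { [S → id . n n] }  — shift
  I5: { [S → n . e] }  — shift
  I6: { [S → n e .] }  — reduce
  I7: { [S → id n . n] }  — shift
  I8: { [S → id n n .] }  — reduce
  I9: { [S → A n . n] }  — shift
  I10: { [S → A n n .] }  — reduce
  I11: { [A → , / .] }  — reduce

No state contains both a complete item and a shift item.

Answer: No shift-reduce conflicts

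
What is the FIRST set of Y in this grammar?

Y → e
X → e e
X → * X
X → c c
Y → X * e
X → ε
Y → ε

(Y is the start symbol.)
To compute FIRST(Y), examine every production with Y on the left-hand side, reading each right-hand side left to right until a non-nullable symbol is reached.

FIRST sets of the other non-terminals involved (by the same procedure, iterated to a fixed point):
  FIRST(X) = { '*', 'c', 'e', ε }

From Y → e:
  - e is a terminal: add 'e' and stop
From Y → X * e:
  - X is a non-terminal: add FIRST(X) \ {ε} = { '*', 'c', 'e' }
    X is nullable, so continue to the next symbol
  - '*' is a terminal: add '*' and stop
From Y → ε:
  - ε-production, so ε ∈ FIRST(Y)

Collecting: FIRST(Y) = { '*', 'c', 'e', ε }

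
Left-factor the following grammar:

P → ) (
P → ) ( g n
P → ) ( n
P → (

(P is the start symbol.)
P → ) ( P'
P' → ε
P' → g n
P' → n
P → (

Left-factoring transforms A → αβ₁ | αβ₂ into A → αA' and A' → β₁ | β₂
(α is the longest common prefix among the alternatives). Repeat until
no nonterminal has two alternatives with a common prefix.

Round 1: P has alternatives sharing prefix ') ('. Introduce P': P → ) ( P'
  Add: P' → ε
  Add: P' → g n
  Add: P' → n

No remaining common prefixes — done.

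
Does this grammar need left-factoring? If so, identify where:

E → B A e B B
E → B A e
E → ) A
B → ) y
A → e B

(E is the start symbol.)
Yes, E has productions with common prefix 'B A e'

Left-factoring is needed when two productions for the same non-terminal
share a common prefix on the right-hand side.

Productions for E:
  E → B A e B B
  E → B A e
  E → ) A

Found common prefix 'B A e' in productions for E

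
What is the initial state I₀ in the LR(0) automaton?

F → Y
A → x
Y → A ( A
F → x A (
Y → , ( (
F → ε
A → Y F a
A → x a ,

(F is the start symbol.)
First, augment the grammar with F' → F
I₀ = CLOSURE({ [F' → . F] }):
  [F' → . F] has the dot before F: add [F → . Y], [F → . x A (], [F → .]
  [F → . Y] has the dot before Y: add [Y → . A ( A], [Y → . , ( (]
  [Y → . A ( A] has the dot before A: add [A → . x], [A → . Y F a], [A → . x a ,]
No further items can be added.

I₀ = { [A → . Y F a], [A → . x a ,], [A → . x], [F → . Y], [F → . x A (], [F → .], [F' → . F], [Y → . , ( (], [Y → . A ( A] }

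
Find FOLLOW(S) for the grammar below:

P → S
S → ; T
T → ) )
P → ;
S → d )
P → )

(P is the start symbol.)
In P → S: S is at the end, add FOLLOW(P)

The FOLLOW sets referred to above (computed the same way, to a fixed point):
  FOLLOW(P) = { $ }

Taking the union: FOLLOW(S) = { $ }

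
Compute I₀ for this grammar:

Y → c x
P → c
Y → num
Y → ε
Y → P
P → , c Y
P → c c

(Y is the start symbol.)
First, augment the grammar with Y' → Y
I₀ = CLOSURE({ [Y' → . Y] }):
  [Y' → . Y] has the dot before Y: add [Y → . c x], [Y → . num], [Y → .], [Y → . P]
  [Y → . P] has the dot before P: add [P → . c], [P → . , c Y], [P → . c c]
No further items can be added.

I₀ = { [P → . , c Y], [P → . c c], [P → . c], [Y → . P], [Y → . c x], [Y → . num], [Y → .], [Y' → . Y] }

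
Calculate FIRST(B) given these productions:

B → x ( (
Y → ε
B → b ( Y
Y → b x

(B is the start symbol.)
To compute FIRST(B), examine every production with B on the left-hand side, reading each right-hand side left to right until a non-nullable symbol is reached.

From B → x ( (:
  - x is a terminal: add 'x' and stop
From B → b ( Y:
  - b is a terminal: add 'b' and stop

Collecting: FIRST(B) = { 'b', 'x' }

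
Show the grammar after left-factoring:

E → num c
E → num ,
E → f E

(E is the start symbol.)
E → num E'
E' → c
E' → ,
E → f E

Left-factoring transforms A → αβ₁ | αβ₂ into A → αA' and A' → β₁ | β₂
(α is the longest common prefix among the alternatives). Repeat until
no nonterminal has two alternatives with a common prefix.

Round 1: E has alternatives sharing prefix 'num'. Introduce E': E → num E'
  Add: E' → c
  Add: E' → ,

No remaining common prefixes — done.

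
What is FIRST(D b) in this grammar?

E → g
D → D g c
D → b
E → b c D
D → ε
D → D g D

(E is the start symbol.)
{ 'b', 'g' }

FIRST sets of the non-terminals involved (from the grammar, by fixed-point iteration):
  FIRST(D) = { 'b', 'g', ε }

To compute FIRST(D b), process the symbols left to right:
Symbol D is a non-terminal. Add FIRST(D) \ {ε} = { 'b', 'g' }
D is nullable (ε ∈ FIRST(D)), continue to the next symbol.
Symbol b is a terminal. Add 'b' and stop.
FIRST(D b) = { 'b', 'g' }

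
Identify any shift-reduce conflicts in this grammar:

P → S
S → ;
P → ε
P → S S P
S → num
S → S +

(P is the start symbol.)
Yes — I0: [P → .] vs [S → . ;]; I3: [P → S .] vs [S → . ;]; I6: [P → .] vs [S → . ;]

A shift-reduce conflict occurs when an LR(0) state has both:
  - a complete (reduce) item [A → α .] (dot at the end), and
  - a shift item [B → β . c γ] (dot before a terminal).

Augment with P' → P and build the canonical LR(0) collection (I0 = CLOSURE({[P' → . P]}), then GOTO on every symbol after a dot until no new states appear). It has 8 states:
  I0: { [P → . S S P], [P → . S], [P → .], [P' → . P], [S → . ;], [S → . S +], [S → . num] }  — shift, reduce
  I1: { [S → ; .] }  — reduce
  I2: { [P' → P .] }  — accept
  I3: { [P → S . S P], [P → S .], [S → . ;], [S → . S +], [S → . num], [S → S . +] }  — shift, reduce
  I4: { [S → num .] }  — reduce
  I5: { [S → S + .] }  — reduce
  I6: { [P → . S S P], [P → . S], [P → .], [P → S S . P], [S → . ;], [S → . S +], [S → . num], [S → S . +] }  — shift, reduce
  I7: { [P → S S P .] }  — reduce

I0 contains reduce item [P → .] and shift items [S → . ;], [S → . num] — shift-reduce conflict.
I3 contains reduce item [P → S .] and shift items [S → . ;], [S → S . +], [S → . num] — shift-reduce conflict.
I6 contains reduce item [P → .] and shift items [S → . ;], [S → S . +], [S → . num] — shift-reduce conflict.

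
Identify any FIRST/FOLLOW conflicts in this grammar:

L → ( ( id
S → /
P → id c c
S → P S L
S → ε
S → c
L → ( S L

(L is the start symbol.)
Nullable non-terminals: S.
FIRST sets used below: FIRST(P) = { 'id' }

S: nullable alternative(s) S → ε; FOLLOW(S) = { '(' }
  S → /: FIRST \ {ε} = { '/' } — disjoint from FOLLOW(S)
  S → P S L: FIRST \ {ε} = { 'id' } — disjoint from FOLLOW(S)
  S → ε: FIRST \ {ε} = { } — this is the only nullable alternative, skip
  S → c: FIRST \ {ε} = { 'c' } — disjoint from FOLLOW(S)

L, P have no nullable alternative, so no FIRST/FOLLOW check is needed there.

No FIRST/FOLLOW conflicts found.

Answer: No FIRST/FOLLOW conflicts.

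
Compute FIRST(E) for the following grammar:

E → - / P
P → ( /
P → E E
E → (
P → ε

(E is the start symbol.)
From E → - / P:
  - '-' is a terminal: add '-' and stop
From E → (:
  - '(' is a terminal: add '(' and stop

Collecting: FIRST(E) = { '(', '-' }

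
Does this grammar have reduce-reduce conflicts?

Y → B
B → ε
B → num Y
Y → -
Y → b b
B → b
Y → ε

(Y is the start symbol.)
Yes — I0: [B → .] vs [Y → .]; I5: [B → .] vs [Y → .]

A reduce-reduce conflict occurs when an LR(0) state has two complete items [A → α .] and [B → β .] — both call for a reduction, and with no lookahead the parser cannot choose between them.

Augment with Y' → Y and build the canonical LR(0) collection (I0 = CLOSURE({[Y' → . Y]}), then GOTO on every symbol after a dot until no new states appear). It has 8 states:
  I0: { [B → . b], [B → . num Y], [B → .], [Y → . -], [Y → . B], [Y → . b b], [Y → .], [Y' → . Y] }  — shift, 2 reduces
  I1: { [Y → - .] }  — reduce
  I2: { [Y → B .] }  — reduce
  I3: { [Y' → Y .] }  — accept
  I4: { [B → b .], [Y → b . b] }  — shift, reduce
  I5: { [B → . b], [B → . num Y], [B → .], [B → num . Y], [Y → . -], [Y → . B], [Y → . b b], [Y → .] }  — shift, 2 reduces
  I6: { [B → num Y .] }  — reduce
  I7: { [Y → b b .] }  — reduce

I0 contains complete items [B → .], [Y → .] — reduce-reduce conflict.
I5 contains complete items [B → .], [Y → .] — reduce-reduce conflict.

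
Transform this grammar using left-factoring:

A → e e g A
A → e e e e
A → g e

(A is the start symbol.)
A → e e A'
A' → g A
A' → e e
A → g e

Left-factoring transforms A → αβ₁ | αβ₂ into A → αA' and A' → β₁ | β₂
(α is the longest common prefix among the alternatives). Repeat until
no nonterminal has two alternatives with a common prefix.

Round 1: A has alternatives sharing prefix 'e e'. Introduce A': A → e e A'
  Add: A' → g A
  Add: A' → e e

No remaining common prefixes — done.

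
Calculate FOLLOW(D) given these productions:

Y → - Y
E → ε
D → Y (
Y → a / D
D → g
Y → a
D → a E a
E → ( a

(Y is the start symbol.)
{ $, '(' }

To compute FOLLOW(D), find every occurrence of D on a right-hand side N → α D β: add FIRST(β) \ {ε}, and if β is empty or nullable also add FOLLOW(N). Iterate to a fixed point.

In Y → a / D: D is at the end, add FOLLOW(Y)

The FOLLOW sets referred to above (computed the same way, to a fixed point):
  FOLLOW(Y) = { $, '(' }

Taking the union: FOLLOW(D) = { $, '(' }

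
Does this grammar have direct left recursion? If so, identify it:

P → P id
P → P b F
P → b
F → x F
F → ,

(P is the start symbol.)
Yes, P is left-recursive

P → P id: LEFT RECURSIVE (starts with P)
P → P b F: LEFT RECURSIVE (starts with P)
P → b: starts with b
F → x F: starts with x
F → ,: starts with ','

The grammar has direct left recursion on: P.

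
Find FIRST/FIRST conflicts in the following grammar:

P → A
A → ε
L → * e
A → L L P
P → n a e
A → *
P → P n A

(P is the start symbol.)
Yes. P → A / P → P n A on { '*' }; P → n a e / P → P n A on { 'n' }; A → L L P / A → '*' on { '*' }

A FIRST/FIRST conflict occurs when two productions N → α and N → β for the same non-terminal have FIRST(α) ∩ FIRST(β) ≠ ∅ (with ε ∈ FIRST of a nullable right-hand side, so two nullable alternatives also conflict).

FIRST sets of the non-terminals at (or reachable through a nullable prefix from) the front of some alternative:
  FIRST(A) = { '*', ε }
  FIRST(P) = { '*', 'n', ε }
  FIRST(L) = { '*' }

Productions for P:
  P → A: FIRST = { '*', ε }
  P → n a e: FIRST = { 'n' }
  P → P n A: FIRST = { '*', 'n' }
Productions for A:
  A → ε: FIRST = { ε }
  A → L L P: FIRST = { '*' }
  A → *: FIRST = { '*' }
L has only one production, so no FIRST/FIRST conflict is possible there.

Conflict for P: P → A and P → P n A
  Overlap: { '*' }
Conflict for P: P → n a e and P → P n A
  Overlap: { 'n' }
Conflict for A: A → L L P and A → *
  Overlap: { '*' }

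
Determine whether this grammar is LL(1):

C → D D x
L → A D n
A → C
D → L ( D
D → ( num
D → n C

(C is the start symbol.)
No. Predict set conflict for D: { '(' }

A grammar is LL(1) if for each non-terminal N with multiple productions, the predict sets of those productions are pairwise disjoint, where PREDICT(N → α) = (FIRST(α) \ {ε}) ∪ (FOLLOW(N) if α ⇒* ε).

Relevant sets:
  FIRST(L) = { '(', 'n' }

For D:
  PREDICT(D → L '(' D) = { '(', 'n' }
  PREDICT(D → '(' num) = { '(' }
  PREDICT(D → n C) = { 'n' }
C, L, A have a single production, so nothing to check there.

Conflict found: Predict set conflict for D: { '(' }
The grammar is NOT LL(1).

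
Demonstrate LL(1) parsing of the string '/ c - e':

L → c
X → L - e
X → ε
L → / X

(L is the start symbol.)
Stack is shown with the top on the left.

Stack    Input      Action
--------------------------
L $      / c - e $  output L → / X
/ X $    / c - e $  match '/'
X $      c - e $    output X → L - e
L - e $  c - e $    output L → c
c - e $  c - e $    match 'c'
- e $    - e $      match '-'
e $      e $        match 'e'
$        $          accept

The string is accepted.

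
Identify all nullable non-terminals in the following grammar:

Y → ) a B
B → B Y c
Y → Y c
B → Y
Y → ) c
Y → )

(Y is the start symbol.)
None

There are no ε-productions, so no non-terminal can derive ε.
No non-terminals are nullable.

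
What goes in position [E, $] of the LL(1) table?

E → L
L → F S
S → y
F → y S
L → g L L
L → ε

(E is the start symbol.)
To find M[E, $], we find productions for E where $ is in the predict set (PREDICT(N → α) = (FIRST(α) \ {ε}) ∪ (FOLLOW(N) if α ⇒* ε)).

Relevant sets:
  FIRST(L) = { 'g', 'y', ε }
  FOLLOW(E) = { $ }

E → L: PREDICT = { $, 'g', 'y' }
  $ is in predict set, so this production goes in M[E, $]

M[E, $] = E → L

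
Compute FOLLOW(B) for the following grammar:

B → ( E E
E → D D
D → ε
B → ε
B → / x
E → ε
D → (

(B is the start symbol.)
B is the start symbol, so $ ∈ FOLLOW(B).
B does not occur on any right-hand side.

Taking the union: FOLLOW(B) = { $ }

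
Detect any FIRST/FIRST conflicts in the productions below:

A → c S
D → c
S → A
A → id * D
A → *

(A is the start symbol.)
No FIRST/FIRST conflicts.

A FIRST/FIRST conflict occurs when two productions N → α and N → β for the same non-terminal have FIRST(α) ∩ FIRST(β) ≠ ∅ (with ε ∈ FIRST of a nullable right-hand side, so two nullable alternatives also conflict).

Productions for A:
  A → c S: FIRST = { 'c' }
  A → id * D: FIRST = { 'id' }
  A → *: FIRST = { '*' }
D, S have only one production, so no FIRST/FIRST conflict is possible there.

All alternatives of each non-terminal have pairwise disjoint FIRST sets.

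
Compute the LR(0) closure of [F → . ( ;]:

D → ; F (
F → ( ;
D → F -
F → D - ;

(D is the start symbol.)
{ [F → . ( ;] }

Start with: [F → . ( ;]
The dot precedes the terminal '(', so nothing is added.

CLOSURE = { [F → . ( ;] }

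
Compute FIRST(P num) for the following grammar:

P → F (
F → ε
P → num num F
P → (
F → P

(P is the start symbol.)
FIRST sets of the non-terminals involved (from the grammar, by fixed-point iteration):
  FIRST(P) = { '(', 'num' }

To compute FIRST(P num), process the symbols left to right:
Symbol P is a non-terminal. Add FIRST(P) \ {ε} = { '(', 'num' }
P is not nullable (ε ∉ FIRST(P)), so stop here.
FIRST(P num) = { '(', 'num' }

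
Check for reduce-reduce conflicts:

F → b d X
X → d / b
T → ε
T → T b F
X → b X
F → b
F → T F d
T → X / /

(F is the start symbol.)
Yes — I15: [F → b .] vs [T → .]

A reduce-reduce conflict occurs when an LR(0) state has two complete items [A → α .] and [B → β .] — both call for a reduction, and with no lookahead the parser cannot choose between them.

Augment with F' → F and build the canonical LR(0) collection (I0 = CLOSURE({[F' → . F]}), then GOTO on every symbol after a dot until no new states appear). It has 19 states:
  I0: { [F → . T F d], [F → . b d X], [F → . b], [F' → . F], [T → . T b F], [T → . X / /], [T → .], [X → . b X], [X → . d / b] }  — shift, reduce
  I1: { [F' → F .] }  — accept
  I2: { [F → . T F d], [F → . b d X], [F → . b], [F → T . F d], [T → . T b F], [T → . X / /], [T → .], [T → T . b F], [X → . b X], [X → . d / b] }  — shift, reduce
  I3: { [T → X . / /] }  — shift
  I4: { [F → b . d X], [F → b .], [X → . b X], [X → . d / b], [X → b . X] }  — shift, reduce
  I5: { [X → d . / b] }  — shift
  I6: { [X → d / . b] }  — shift
  I7: { [X → d / b .] }  — reduce
  I8: { [X → b X .] }  — reduce
  I9: { [X → . b X], [X → . d / b], [X → b . X] }  — shift
  I10: { [F → b d . X], [X → . b X], [X → . d / b], [X → d . / b] }  — shift
  I11: { [F → b d X .] }  — reduce
  I12: { [T → X / . /] }  — shift
  I13: { [T → X / / .] }  — reduce
  I14: { [F → T F . d] }  — shift
  I15: { [F → . T F d], [F → . b d X], [F → . b], [F → b . d X], [F → b .], [T → . T b F], [T → . X / /], [T → .], [T → T b . F], [X → . b X], [X → . d / b], [X → b . X] }  — shift, 2 reduces
  I16: { [T → T b F .] }  — reduce
  I17: { [T → X . / /], [X → b X .] }  — shift, reduce
  I18: { [F → T F d .] }  — reduce

I15 contains complete items [F → b .], [T → .] — reduce-reduce conflict.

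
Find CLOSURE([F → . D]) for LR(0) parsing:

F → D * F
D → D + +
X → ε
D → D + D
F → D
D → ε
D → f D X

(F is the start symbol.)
To compute CLOSURE, for each item [A → α.Bβ] where B is a non-terminal, add [B → .γ] for all productions B → γ; repeat for the newly added items until nothing changes.

Start with: [F → . D]
  [F → . D] has the dot before D: add [D → . D + +], [D → . D + D], [D → .], [D → . f D X]
No further items can be added.

CLOSURE = { [D → . D + +], [D → . D + D], [D → . f D X], [D → .], [F → . D] }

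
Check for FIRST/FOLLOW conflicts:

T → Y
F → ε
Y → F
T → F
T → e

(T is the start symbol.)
No FIRST/FOLLOW conflicts.

A FIRST/FOLLOW conflict occurs when a non-terminal N has a nullable alternative N → β (β ⇒* ε) and another alternative N → α with FIRST(α) ∩ FOLLOW(N) ≠ ∅: on such a lookahead the parser cannot decide between expanding α and letting N vanish via β.

Nullable non-terminals: F, T, Y.
FIRST sets used below: FIRST(Y) = { ε }, FIRST(F) = { ε }
F has a nullable alternative but only one production, so nothing to check.

T: nullable alternative(s) T → Y, T → F; FOLLOW(T) = { $ }
  T → Y: FIRST \ {ε} = { } — disjoint from FOLLOW(T)
  T → F: FIRST \ {ε} = { } — disjoint from FOLLOW(T)
  T → e: FIRST \ {ε} = { 'e' } — disjoint from FOLLOW(T)
Y has a nullable alternative but only one production, so nothing to check.

No FIRST/FOLLOW conflicts found.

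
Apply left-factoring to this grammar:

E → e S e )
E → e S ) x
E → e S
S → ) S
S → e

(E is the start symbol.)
Left-factoring transforms A → αβ₁ | αβ₂ into A → αA' and A' → β₁ | β₂
(α is the longest common prefix among the alternatives). Repeat until
no nonterminal has two alternatives with a common prefix.

Round 1: E has alternatives sharing prefix 'e S'. Introduce E': E → e S E'
  Add: E' → e )
  Add: E' → ) x
  Add: E' → ε

No remaining common prefixes — done.

Resulting grammar:
E → e S E'
E' → e )
E' → ) x
E' → ε
S → ) S
S → e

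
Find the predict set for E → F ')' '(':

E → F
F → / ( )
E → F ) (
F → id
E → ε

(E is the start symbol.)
PREDICT(E → F ')' '(') = (FIRST(RHS) \ {ε}) ∪ (FOLLOW(E) if ε ∈ FIRST(RHS), i.e. RHS ⇒* ε)
FIRST(F) = { '/', 'id' }
FIRST(F ')' '(') = { '/', 'id' }
ε ∉ FIRST(F ')' '('), so FOLLOW(E) is not added.
PREDICT(E → F ')' '(') = { '/', 'id' }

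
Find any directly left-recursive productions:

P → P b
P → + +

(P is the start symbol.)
Direct left recursion occurs when N → N α for some non-terminal N (the right-hand side begins with the left-hand side itself).

P → P b: LEFT RECURSIVE (starts with P)
P → + +: starts with '+'

The grammar has direct left recursion on: P.

Answer: Yes, P is left-recursive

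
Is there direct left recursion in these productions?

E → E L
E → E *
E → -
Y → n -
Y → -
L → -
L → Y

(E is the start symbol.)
E → E L: LEFT RECURSIVE (starts with E)
E → E *: LEFT RECURSIVE (starts with E)
E → -: starts with '-'
Y → n -: starts with n
Y → -: starts with '-'
L → -: starts with '-'
L → Y: starts with Y

The grammar has direct left recursion on: E.

Answer: Yes, E is left-recursive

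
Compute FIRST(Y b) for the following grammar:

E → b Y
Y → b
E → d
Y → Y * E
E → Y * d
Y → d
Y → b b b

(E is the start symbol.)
FIRST sets of the non-terminals involved (from the grammar, by fixed-point iteration):
  FIRST(Y) = { 'b', 'd' }

To compute FIRST(Y b), process the symbols left to right:
Symbol Y is a non-terminal. Add FIRST(Y) \ {ε} = { 'b', 'd' }
Y is not nullable (ε ∉ FIRST(Y)), so stop here.
FIRST(Y b) = { 'b', 'd' }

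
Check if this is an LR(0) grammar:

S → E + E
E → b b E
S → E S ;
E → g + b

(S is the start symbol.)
Yes, the grammar is LR(0)

A grammar is LR(0) if no state in the canonical LR(0) collection has:
  - both a shift item (dot before a terminal) and a complete item (shift-reduce conflict), or
  - two or more complete items (reduce-reduce conflict; the accept item [S' → S .] counts as a complete item here).

Augment with S' → S and build the canonical LR(0) collection (I0 = CLOSURE({[S' → . S]}), then GOTO on every symbol after a dot until no new states appear). It has 13 states:
  I0: { [E → . b b E], [E → . g + b], [S → . E + E], [S → . E S ;], [S' → . S] }  — shift
  I1: { [E → . b b E], [E → . g + b], [S → . E + E], [S → . E S ;], [S → E . + E], [S → E . S ;] }  — shift
  I2: { [S' → S .] }  — accept
  I3: { [E → b . b E] }  — shift
  I4: { [E → g . + b] }  — shift
  I5: { [E → g + . b] }  — shift
  I6: { [E → g + b .] }  — reduce
  I7: { [E → . b b E], [E → . g + b], [E → b b . E] }  — shift
  I8: { [E → b b E .] }  — reduce
  I9: { [E → . b b E], [E → . g + b], [S → E + . E] }  — shift
  I10: { [S → E S . ;] }  — shift
  I11: { [S → E S ; .] }  — reduce
  I12: { [S → E + E .] }  — reduce

Every state is either a pure shift/goto state or contains exactly one complete item and nothing to shift — no conflicts. The grammar is LR(0).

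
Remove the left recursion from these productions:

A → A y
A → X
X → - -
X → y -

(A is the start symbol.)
A is directly left-recursive. The standard transformation for
  A → A α₁ | ... | A α_m | β₁ | ... | β_n
is
  A  → β₁ A' | ... | β_n A'
  A' → α₁ A' | ... | α_m A' | ε

A → X becomes A → X A'
A → A y becomes A' → y A'
Add A' → ε

Productions for other non-terminals are unchanged:
  X → - -
  X → y -

Resulting grammar:
A → X A'
A' → y A'
A' → ε
X → - -
X → y -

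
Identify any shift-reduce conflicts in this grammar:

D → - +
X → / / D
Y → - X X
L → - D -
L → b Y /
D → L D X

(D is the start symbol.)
Augment with D' → D and build the canonical LR(0) collection (I0 = CLOSURE({[D' → . D]}), then GOTO on every symbol after a dot until no new states appear). It has 18 states:
  I0: { [D → . - +], [D → . L D X], [D' → . D], [L → . - D -], [L → . b Y /] }  — shift
  I1: { [D → - . +], [D → . - +], [D → . L D X], [L → - . D -], [L → . - D -], [L → . b Y /] }  — shift
  I2: { [D' → D .] }  — accept
  I3: { [D → . - +], [D → . L D X], [D → L . D X], [L → . - D -], [L → . b Y /] }  — shift
  I4: { [L → b . Y /], [Y → . - X X] }  — shift
  I5: { [X → . / / D], [Y → - . X X] }  — shift
  I6: { [L → b Y . /] }  — shift
  I7: { [L → b Y / .] }  — reduce
  I8: { [X → / . / D] }  — shift
  I9: { [X → . / / D], [Y → - X . X] }  — shift
  I10: { [Y → - X X .] }  — reduce
  I11: { [D → . - +], [D → . L D X], [L → . - D -], [L → . b Y /], [X → / / . D] }  — shift
  I12: { [X → / / D .] }  — reduce
  I13: { [D → L D . X], [X → . / / D] }  — shift
  I14: { [D → L D X .] }  — reduce
  I15: { [D → - + .] }  — reduce
  I16: { [L → - D . -] }  — shift
  I17: { [L → - D - .] }  — reduce

No state contains both a complete item and a shift item.

Answer: No shift-reduce conflicts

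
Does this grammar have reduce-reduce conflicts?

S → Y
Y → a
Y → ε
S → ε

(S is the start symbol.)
Yes — I0: [S → .] vs [Y → .]

Augment with S' → S and build the canonical LR(0) collection (I0 = CLOSURE({[S' → . S]}), then GOTO on every symbol after a dot until no new states appear). It has 4 states:
  I0: { [S → . Y], [S → .], [S' → . S], [Y → . a], [Y → .] }  — shift, 2 reduces
  I1: { [S' → S .] }  — accept
  I2: { [S → Y .] }  — reduce
  I3: { [Y → a .] }  — reduce

I0 contains complete items [S → .], [Y → .] — reduce-reduce conflict.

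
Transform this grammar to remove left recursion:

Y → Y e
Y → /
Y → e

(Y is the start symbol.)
Y is directly left-recursive. The standard transformation for
  A → A α₁ | ... | A α_m | β₁ | ... | β_n
is
  A  → β₁ A' | ... | β_n A'
  A' → α₁ A' | ... | α_m A' | ε

Y → / becomes Y → / Y'
Y → e becomes Y → e Y'
Y → Y e becomes Y' → e Y'
Add Y' → ε

Resulting grammar:
Y → / Y'
Y → e Y'
Y' → e Y'
Y' → ε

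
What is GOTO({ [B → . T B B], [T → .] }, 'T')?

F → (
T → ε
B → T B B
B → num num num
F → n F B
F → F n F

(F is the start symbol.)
GOTO(I, 'T') = CLOSURE({ [A → αX.β] : [A → α.Xβ] ∈ I, X = 'T' })

Items with dot before 'T', with the dot advanced:
  [B → . T B B] → [B → T . B B]
Closure of the advanced items:
  [B → T . B B] has the dot before B: add [B → . T B B], [B → . num num num]
  [B → . T B B] has the dot before T: add [T → .]

GOTO = { [B → . T B B], [B → . num num num], [B → T . B B], [T → .] }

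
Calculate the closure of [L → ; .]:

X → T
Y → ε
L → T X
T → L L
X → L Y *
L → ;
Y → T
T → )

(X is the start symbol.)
To compute CLOSURE, for each item [A → α.Bβ] where B is a non-terminal, add [B → .γ] for all productions B → γ; repeat for the newly added items until nothing changes.

Start with: [L → ; .]
The dot is at the end, so nothing is added.

CLOSURE = { [L → ; .] }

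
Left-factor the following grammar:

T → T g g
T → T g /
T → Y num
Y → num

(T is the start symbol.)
T → T g T'
T' → g
T' → /
T → Y num
Y → num

Left-factoring transforms A → αβ₁ | αβ₂ into A → αA' and A' → β₁ | β₂
(α is the longest common prefix among the alternatives). Repeat until
no nonterminal has two alternatives with a common prefix.

Round 1: T has alternatives sharing prefix 'T g'. Introduce T': T → T g T'
  Add: T' → g
  Add: T' → /

No remaining common prefixes — done.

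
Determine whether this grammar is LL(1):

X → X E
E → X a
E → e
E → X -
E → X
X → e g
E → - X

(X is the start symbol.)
A grammar is LL(1) if for each non-terminal N with multiple productions, the predict sets of those productions are pairwise disjoint, where PREDICT(N → α) = (FIRST(α) \ {ε}) ∪ (FOLLOW(N) if α ⇒* ε).

Relevant sets:
  FIRST(X) = { 'e' }

For X:
  PREDICT(X → X E) = { 'e' }
  PREDICT(X → e g) = { 'e' }
For E:
  PREDICT(E → X a) = { 'e' }
  PREDICT(E → e) = { 'e' }
  PREDICT(E → X '-') = { 'e' }
  PREDICT(E → X) = { 'e' }
  PREDICT(E → '-' X) = { '-' }

Conflict found: Predict set conflict for X: { 'e' }
The grammar is NOT LL(1).

Answer: No. Predict set conflict for X: { 'e' }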